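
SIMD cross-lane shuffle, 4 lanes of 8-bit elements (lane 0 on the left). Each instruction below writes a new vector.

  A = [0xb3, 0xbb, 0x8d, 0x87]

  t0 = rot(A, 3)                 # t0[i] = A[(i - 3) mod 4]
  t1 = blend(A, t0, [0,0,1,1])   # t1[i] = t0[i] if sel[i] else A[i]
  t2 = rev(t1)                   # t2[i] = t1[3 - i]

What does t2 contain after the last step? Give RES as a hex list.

RES = [0xb3, 0x87, 0xbb, 0xb3]

t0 = [0xbb, 0x8d, 0x87, 0xb3]
t1 = [0xb3, 0xbb, 0x87, 0xb3]
t2 = [0xb3, 0x87, 0xbb, 0xb3]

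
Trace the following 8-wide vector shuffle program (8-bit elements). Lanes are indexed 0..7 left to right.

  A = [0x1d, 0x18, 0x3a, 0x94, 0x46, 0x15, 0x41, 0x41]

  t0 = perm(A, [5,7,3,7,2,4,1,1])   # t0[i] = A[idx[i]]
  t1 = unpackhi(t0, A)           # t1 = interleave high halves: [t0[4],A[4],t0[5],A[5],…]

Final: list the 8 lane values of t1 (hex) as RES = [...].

t0 = [0x15, 0x41, 0x94, 0x41, 0x3a, 0x46, 0x18, 0x18]
t1 = [0x3a, 0x46, 0x46, 0x15, 0x18, 0x41, 0x18, 0x41]

RES = [0x3a, 0x46, 0x46, 0x15, 0x18, 0x41, 0x18, 0x41]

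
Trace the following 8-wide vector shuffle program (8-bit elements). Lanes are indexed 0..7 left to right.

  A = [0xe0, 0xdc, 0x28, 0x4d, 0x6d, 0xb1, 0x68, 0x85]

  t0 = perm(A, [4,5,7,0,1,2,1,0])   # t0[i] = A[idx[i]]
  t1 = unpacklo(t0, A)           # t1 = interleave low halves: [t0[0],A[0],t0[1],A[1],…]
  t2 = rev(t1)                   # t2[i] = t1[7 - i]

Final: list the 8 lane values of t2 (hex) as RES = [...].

  t0: 6d b1 85 e0 dc 28 dc e0
  t1: 6d e0 b1 dc 85 28 e0 4d
  t2: 4d e0 28 85 dc b1 e0 6d

RES = [ 0x4d  0xe0  0x28  0x85  0xdc  0xb1  0xe0  0x6d ]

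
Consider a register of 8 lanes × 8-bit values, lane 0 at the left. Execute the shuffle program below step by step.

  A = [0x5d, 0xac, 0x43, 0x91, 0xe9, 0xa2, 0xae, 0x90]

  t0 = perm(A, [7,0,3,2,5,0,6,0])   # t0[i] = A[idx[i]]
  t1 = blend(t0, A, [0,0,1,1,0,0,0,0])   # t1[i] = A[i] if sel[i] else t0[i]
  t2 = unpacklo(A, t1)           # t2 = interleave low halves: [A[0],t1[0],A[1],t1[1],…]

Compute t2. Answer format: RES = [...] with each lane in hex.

RES = [ 0x5d  0x90  0xac  0x5d  0x43  0x43  0x91  0x91 ]

  t0: 90 5d 91 43 a2 5d ae 5d
  t1: 90 5d 43 91 a2 5d ae 5d
  t2: 5d 90 ac 5d 43 43 91 91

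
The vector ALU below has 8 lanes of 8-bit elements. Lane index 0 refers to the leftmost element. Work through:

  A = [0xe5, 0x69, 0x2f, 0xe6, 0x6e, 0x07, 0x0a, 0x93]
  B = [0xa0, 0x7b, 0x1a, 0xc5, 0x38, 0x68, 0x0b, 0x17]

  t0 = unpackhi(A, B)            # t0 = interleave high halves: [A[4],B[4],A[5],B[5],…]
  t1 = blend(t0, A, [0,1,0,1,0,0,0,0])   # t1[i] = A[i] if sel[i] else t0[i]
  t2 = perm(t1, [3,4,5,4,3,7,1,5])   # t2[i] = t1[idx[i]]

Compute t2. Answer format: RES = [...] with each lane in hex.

→ t0 |6e|38|07|68|0a|0b|93|17|
→ t1 |6e|69|07|e6|0a|0b|93|17|
→ t2 |e6|0a|0b|0a|e6|17|69|0b|

RES = [ 0xe6  0x0a  0x0b  0x0a  0xe6  0x17  0x69  0x0b ]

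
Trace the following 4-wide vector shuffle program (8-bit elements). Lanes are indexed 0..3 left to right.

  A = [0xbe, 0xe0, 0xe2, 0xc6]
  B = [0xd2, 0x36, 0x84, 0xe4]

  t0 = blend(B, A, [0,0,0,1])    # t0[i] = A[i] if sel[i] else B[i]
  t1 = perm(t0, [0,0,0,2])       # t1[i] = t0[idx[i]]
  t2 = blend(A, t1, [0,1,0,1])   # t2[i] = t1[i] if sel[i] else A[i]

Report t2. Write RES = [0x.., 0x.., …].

RES = [0xbe, 0xd2, 0xe2, 0x84]

t0 = [0xd2, 0x36, 0x84, 0xc6]
t1 = [0xd2, 0xd2, 0xd2, 0x84]
t2 = [0xbe, 0xd2, 0xe2, 0x84]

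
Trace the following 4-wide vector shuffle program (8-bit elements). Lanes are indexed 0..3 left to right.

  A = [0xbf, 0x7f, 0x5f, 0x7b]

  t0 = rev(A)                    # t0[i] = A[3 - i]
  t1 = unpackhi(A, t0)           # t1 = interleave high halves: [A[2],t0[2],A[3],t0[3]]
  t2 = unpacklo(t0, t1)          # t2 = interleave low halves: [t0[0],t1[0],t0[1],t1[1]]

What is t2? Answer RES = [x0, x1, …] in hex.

RES = [0x7b, 0x5f, 0x5f, 0x7f]

  t0: 7b 5f 7f bf
  t1: 5f 7f 7b bf
  t2: 7b 5f 5f 7f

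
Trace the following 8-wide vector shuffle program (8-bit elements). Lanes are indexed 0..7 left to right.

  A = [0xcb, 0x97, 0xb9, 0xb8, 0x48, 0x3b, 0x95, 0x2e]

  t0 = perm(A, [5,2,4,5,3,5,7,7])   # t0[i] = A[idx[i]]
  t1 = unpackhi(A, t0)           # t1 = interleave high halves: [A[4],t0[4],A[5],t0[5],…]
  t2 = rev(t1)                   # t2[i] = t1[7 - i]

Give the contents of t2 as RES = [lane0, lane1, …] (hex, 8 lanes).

RES = [ 0x2e  0x2e  0x2e  0x95  0x3b  0x3b  0xb8  0x48 ]

t0 = [0x3b, 0xb9, 0x48, 0x3b, 0xb8, 0x3b, 0x2e, 0x2e]
t1 = [0x48, 0xb8, 0x3b, 0x3b, 0x95, 0x2e, 0x2e, 0x2e]
t2 = [0x2e, 0x2e, 0x2e, 0x95, 0x3b, 0x3b, 0xb8, 0x48]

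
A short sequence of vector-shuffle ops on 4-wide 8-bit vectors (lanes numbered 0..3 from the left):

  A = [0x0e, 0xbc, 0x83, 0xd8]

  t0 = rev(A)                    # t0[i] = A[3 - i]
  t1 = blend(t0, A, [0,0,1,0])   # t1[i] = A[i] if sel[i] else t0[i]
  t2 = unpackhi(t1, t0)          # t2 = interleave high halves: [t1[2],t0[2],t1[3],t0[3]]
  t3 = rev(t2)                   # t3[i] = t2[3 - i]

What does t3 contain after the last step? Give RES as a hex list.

RES = [0x0e, 0x0e, 0xbc, 0x83]

t0 = [0xd8, 0x83, 0xbc, 0x0e]
t1 = [0xd8, 0x83, 0x83, 0x0e]
t2 = [0x83, 0xbc, 0x0e, 0x0e]
t3 = [0x0e, 0x0e, 0xbc, 0x83]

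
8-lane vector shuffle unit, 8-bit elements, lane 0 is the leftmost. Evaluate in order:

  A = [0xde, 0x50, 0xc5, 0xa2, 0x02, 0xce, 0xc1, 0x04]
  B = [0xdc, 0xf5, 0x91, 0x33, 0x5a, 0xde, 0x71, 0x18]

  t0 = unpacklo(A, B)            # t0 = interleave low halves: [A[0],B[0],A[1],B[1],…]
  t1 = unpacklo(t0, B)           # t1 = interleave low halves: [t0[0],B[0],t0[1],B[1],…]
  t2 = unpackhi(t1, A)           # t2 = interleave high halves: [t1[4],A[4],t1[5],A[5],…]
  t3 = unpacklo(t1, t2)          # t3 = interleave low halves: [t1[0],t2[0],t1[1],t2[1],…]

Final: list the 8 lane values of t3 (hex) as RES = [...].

RES = [0xde, 0x50, 0xdc, 0x02, 0xdc, 0x91, 0xf5, 0xce]

  t0: de dc 50 f5 c5 91 a2 33
  t1: de dc dc f5 50 91 f5 33
  t2: 50 02 91 ce f5 c1 33 04
  t3: de 50 dc 02 dc 91 f5 ce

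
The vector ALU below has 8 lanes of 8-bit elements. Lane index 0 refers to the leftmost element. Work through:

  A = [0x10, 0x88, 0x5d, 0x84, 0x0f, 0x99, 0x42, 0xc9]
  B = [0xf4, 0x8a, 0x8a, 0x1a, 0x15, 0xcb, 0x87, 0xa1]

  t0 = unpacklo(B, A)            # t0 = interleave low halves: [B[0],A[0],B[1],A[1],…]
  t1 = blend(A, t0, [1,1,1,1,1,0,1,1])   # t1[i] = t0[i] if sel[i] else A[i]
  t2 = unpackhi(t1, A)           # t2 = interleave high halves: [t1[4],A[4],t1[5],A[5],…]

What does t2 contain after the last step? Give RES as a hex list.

→ t0 |f4|10|8a|88|8a|5d|1a|84|
→ t1 |f4|10|8a|88|8a|99|1a|84|
→ t2 |8a|0f|99|99|1a|42|84|c9|

RES = [ 0x8a  0x0f  0x99  0x99  0x1a  0x42  0x84  0xc9 ]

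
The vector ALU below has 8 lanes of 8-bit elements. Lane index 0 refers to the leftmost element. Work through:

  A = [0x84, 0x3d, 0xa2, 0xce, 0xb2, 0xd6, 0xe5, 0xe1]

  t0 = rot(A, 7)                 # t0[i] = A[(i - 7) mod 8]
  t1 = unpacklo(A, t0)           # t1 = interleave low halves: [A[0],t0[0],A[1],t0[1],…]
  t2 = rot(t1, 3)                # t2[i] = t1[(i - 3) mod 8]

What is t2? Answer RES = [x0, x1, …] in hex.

RES = [0xce, 0xce, 0xb2, 0x84, 0x3d, 0x3d, 0xa2, 0xa2]

t0 = [0x3d, 0xa2, 0xce, 0xb2, 0xd6, 0xe5, 0xe1, 0x84]
t1 = [0x84, 0x3d, 0x3d, 0xa2, 0xa2, 0xce, 0xce, 0xb2]
t2 = [0xce, 0xce, 0xb2, 0x84, 0x3d, 0x3d, 0xa2, 0xa2]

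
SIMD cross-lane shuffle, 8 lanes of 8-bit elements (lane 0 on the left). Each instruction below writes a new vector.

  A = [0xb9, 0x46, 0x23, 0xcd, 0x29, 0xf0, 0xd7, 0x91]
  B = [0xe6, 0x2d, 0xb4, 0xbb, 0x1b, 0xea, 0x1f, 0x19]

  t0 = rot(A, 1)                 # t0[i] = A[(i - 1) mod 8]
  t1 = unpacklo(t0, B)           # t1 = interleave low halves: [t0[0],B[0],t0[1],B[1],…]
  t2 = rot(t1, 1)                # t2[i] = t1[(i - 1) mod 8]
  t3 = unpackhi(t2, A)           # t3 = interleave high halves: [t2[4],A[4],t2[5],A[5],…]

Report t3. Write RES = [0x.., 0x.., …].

t0 = [0x91, 0xb9, 0x46, 0x23, 0xcd, 0x29, 0xf0, 0xd7]
t1 = [0x91, 0xe6, 0xb9, 0x2d, 0x46, 0xb4, 0x23, 0xbb]
t2 = [0xbb, 0x91, 0xe6, 0xb9, 0x2d, 0x46, 0xb4, 0x23]
t3 = [0x2d, 0x29, 0x46, 0xf0, 0xb4, 0xd7, 0x23, 0x91]

RES = [0x2d, 0x29, 0x46, 0xf0, 0xb4, 0xd7, 0x23, 0x91]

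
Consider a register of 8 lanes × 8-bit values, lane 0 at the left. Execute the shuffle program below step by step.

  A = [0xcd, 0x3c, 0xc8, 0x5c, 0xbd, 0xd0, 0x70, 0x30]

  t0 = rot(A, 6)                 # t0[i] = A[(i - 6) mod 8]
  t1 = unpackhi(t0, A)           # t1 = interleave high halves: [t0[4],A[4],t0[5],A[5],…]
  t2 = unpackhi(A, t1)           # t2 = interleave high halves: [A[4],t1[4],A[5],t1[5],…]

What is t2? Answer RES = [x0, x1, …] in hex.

→ t0 |c8|5c|bd|d0|70|30|cd|3c|
→ t1 |70|bd|30|d0|cd|70|3c|30|
→ t2 |bd|cd|d0|70|70|3c|30|30|

RES = [ 0xbd  0xcd  0xd0  0x70  0x70  0x3c  0x30  0x30 ]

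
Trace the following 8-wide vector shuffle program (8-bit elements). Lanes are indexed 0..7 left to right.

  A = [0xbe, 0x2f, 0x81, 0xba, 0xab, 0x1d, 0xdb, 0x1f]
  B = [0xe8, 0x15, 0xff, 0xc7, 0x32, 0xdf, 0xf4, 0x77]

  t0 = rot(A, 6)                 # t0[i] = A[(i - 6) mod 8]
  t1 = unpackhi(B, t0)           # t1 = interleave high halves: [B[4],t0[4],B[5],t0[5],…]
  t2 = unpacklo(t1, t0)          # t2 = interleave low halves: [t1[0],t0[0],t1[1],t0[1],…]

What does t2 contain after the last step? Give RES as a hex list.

RES = [0x32, 0x81, 0xdb, 0xba, 0xdf, 0xab, 0x1f, 0x1d]

  t0: 81 ba ab 1d db 1f be 2f
  t1: 32 db df 1f f4 be 77 2f
  t2: 32 81 db ba df ab 1f 1d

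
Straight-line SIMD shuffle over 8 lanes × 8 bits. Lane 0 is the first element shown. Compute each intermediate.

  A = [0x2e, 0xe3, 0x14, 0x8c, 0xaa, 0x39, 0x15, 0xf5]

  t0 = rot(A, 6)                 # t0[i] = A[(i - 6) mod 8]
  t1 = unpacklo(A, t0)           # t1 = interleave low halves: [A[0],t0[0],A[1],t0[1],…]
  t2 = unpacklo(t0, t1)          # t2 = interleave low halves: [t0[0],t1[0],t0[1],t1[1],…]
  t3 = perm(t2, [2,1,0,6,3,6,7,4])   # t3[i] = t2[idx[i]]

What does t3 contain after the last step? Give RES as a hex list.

RES = [0x8c, 0x2e, 0x14, 0x39, 0x14, 0x39, 0x8c, 0xaa]

→ t0 |14|8c|aa|39|15|f5|2e|e3|
→ t1 |2e|14|e3|8c|14|aa|8c|39|
→ t2 |14|2e|8c|14|aa|e3|39|8c|
→ t3 |8c|2e|14|39|14|39|8c|aa|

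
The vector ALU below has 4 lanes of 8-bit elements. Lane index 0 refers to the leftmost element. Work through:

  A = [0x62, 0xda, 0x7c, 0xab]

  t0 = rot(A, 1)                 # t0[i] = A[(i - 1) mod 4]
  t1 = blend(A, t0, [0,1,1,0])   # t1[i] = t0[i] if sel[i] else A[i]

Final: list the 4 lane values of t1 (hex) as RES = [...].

t0 = [0xab, 0x62, 0xda, 0x7c]
t1 = [0x62, 0x62, 0xda, 0xab]

RES = [0x62, 0x62, 0xda, 0xab]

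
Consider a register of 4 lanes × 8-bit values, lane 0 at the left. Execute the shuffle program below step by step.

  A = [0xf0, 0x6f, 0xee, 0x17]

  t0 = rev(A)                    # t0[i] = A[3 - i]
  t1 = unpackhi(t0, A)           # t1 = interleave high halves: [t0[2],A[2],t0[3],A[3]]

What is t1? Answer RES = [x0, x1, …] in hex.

RES = [ 0x6f  0xee  0xf0  0x17 ]

t0 = [0x17, 0xee, 0x6f, 0xf0]
t1 = [0x6f, 0xee, 0xf0, 0x17]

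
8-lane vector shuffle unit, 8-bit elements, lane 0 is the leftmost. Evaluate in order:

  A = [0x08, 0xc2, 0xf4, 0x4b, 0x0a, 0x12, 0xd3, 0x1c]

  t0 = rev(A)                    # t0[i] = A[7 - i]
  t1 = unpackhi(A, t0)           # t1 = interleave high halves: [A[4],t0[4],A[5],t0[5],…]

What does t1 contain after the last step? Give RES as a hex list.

t0 = [0x1c, 0xd3, 0x12, 0x0a, 0x4b, 0xf4, 0xc2, 0x08]
t1 = [0x0a, 0x4b, 0x12, 0xf4, 0xd3, 0xc2, 0x1c, 0x08]

RES = [ 0x0a  0x4b  0x12  0xf4  0xd3  0xc2  0x1c  0x08 ]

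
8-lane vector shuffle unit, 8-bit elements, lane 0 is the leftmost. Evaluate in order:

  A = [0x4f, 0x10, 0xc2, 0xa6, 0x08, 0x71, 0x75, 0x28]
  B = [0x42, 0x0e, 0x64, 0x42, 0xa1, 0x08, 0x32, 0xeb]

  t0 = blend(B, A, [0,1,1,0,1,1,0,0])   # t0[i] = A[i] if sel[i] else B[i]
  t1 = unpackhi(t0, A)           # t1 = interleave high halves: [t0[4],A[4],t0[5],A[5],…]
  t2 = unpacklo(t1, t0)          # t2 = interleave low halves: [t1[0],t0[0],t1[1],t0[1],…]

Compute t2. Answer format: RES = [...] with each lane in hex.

t0 = [0x42, 0x10, 0xc2, 0x42, 0x08, 0x71, 0x32, 0xeb]
t1 = [0x08, 0x08, 0x71, 0x71, 0x32, 0x75, 0xeb, 0x28]
t2 = [0x08, 0x42, 0x08, 0x10, 0x71, 0xc2, 0x71, 0x42]

RES = [ 0x08  0x42  0x08  0x10  0x71  0xc2  0x71  0x42 ]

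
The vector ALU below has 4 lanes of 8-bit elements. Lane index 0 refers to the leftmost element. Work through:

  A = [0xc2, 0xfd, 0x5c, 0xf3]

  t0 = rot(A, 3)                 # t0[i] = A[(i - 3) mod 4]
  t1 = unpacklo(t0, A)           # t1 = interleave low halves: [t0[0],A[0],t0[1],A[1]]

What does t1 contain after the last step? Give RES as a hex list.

RES = [ 0xfd  0xc2  0x5c  0xfd ]

  t0: fd 5c f3 c2
  t1: fd c2 5c fd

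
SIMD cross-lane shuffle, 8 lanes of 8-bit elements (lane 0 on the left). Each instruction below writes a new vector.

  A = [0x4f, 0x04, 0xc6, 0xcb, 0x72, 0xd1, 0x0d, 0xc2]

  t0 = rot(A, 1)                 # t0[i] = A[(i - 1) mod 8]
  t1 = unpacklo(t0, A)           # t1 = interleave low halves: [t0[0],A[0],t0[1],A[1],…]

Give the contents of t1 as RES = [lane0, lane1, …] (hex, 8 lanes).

RES = [0xc2, 0x4f, 0x4f, 0x04, 0x04, 0xc6, 0xc6, 0xcb]

  t0: c2 4f 04 c6 cb 72 d1 0d
  t1: c2 4f 4f 04 04 c6 c6 cb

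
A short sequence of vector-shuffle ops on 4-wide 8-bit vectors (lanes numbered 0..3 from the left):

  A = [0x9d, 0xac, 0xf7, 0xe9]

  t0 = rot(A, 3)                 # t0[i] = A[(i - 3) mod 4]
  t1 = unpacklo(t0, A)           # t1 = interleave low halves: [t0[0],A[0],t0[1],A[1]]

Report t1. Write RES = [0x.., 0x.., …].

  t0: ac f7 e9 9d
  t1: ac 9d f7 ac

RES = [ 0xac  0x9d  0xf7  0xac ]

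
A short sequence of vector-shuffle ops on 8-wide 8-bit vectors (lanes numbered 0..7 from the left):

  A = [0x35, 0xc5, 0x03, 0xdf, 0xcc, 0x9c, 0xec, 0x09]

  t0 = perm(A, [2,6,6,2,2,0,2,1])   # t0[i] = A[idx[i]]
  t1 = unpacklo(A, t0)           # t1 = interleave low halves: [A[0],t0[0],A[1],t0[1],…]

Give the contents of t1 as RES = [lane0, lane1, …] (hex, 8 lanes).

t0 = [0x03, 0xec, 0xec, 0x03, 0x03, 0x35, 0x03, 0xc5]
t1 = [0x35, 0x03, 0xc5, 0xec, 0x03, 0xec, 0xdf, 0x03]

RES = [0x35, 0x03, 0xc5, 0xec, 0x03, 0xec, 0xdf, 0x03]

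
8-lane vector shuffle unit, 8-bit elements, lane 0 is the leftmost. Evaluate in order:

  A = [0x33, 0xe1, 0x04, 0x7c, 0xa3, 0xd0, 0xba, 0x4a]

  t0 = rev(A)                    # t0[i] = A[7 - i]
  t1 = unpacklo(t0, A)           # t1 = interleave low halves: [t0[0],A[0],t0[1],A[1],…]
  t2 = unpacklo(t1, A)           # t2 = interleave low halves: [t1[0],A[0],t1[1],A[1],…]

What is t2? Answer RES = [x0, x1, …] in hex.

  t0: 4a ba d0 a3 7c 04 e1 33
  t1: 4a 33 ba e1 d0 04 a3 7c
  t2: 4a 33 33 e1 ba 04 e1 7c

RES = [ 0x4a  0x33  0x33  0xe1  0xba  0x04  0xe1  0x7c ]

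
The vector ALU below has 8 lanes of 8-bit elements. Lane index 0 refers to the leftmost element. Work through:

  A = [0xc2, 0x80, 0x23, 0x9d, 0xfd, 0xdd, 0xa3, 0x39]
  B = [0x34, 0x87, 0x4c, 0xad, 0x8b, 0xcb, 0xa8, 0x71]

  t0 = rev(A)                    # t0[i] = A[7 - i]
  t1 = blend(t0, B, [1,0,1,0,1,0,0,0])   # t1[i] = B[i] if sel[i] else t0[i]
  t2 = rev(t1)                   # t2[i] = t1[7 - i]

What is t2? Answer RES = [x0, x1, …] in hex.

  t0: 39 a3 dd fd 9d 23 80 c2
  t1: 34 a3 4c fd 8b 23 80 c2
  t2: c2 80 23 8b fd 4c a3 34

RES = [ 0xc2  0x80  0x23  0x8b  0xfd  0x4c  0xa3  0x34 ]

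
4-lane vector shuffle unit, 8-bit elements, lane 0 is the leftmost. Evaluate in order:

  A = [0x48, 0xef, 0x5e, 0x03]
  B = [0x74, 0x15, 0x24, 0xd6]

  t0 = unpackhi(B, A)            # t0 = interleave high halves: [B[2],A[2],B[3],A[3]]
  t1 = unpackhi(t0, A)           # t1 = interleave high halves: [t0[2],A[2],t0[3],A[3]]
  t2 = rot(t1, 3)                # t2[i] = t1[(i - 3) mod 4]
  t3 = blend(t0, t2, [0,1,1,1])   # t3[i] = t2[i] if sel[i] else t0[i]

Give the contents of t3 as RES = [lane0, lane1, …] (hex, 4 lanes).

t0 = [0x24, 0x5e, 0xd6, 0x03]
t1 = [0xd6, 0x5e, 0x03, 0x03]
t2 = [0x5e, 0x03, 0x03, 0xd6]
t3 = [0x24, 0x03, 0x03, 0xd6]

RES = [ 0x24  0x03  0x03  0xd6 ]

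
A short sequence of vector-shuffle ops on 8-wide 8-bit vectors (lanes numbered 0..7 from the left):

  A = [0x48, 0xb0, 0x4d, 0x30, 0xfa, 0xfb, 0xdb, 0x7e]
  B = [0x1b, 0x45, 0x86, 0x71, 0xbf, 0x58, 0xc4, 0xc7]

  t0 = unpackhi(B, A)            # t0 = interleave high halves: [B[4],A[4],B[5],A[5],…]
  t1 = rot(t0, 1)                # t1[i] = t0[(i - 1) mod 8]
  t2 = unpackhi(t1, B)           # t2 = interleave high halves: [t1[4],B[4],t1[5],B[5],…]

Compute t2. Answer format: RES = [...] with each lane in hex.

  t0: bf fa 58 fb c4 db c7 7e
  t1: 7e bf fa 58 fb c4 db c7
  t2: fb bf c4 58 db c4 c7 c7

RES = [ 0xfb  0xbf  0xc4  0x58  0xdb  0xc4  0xc7  0xc7 ]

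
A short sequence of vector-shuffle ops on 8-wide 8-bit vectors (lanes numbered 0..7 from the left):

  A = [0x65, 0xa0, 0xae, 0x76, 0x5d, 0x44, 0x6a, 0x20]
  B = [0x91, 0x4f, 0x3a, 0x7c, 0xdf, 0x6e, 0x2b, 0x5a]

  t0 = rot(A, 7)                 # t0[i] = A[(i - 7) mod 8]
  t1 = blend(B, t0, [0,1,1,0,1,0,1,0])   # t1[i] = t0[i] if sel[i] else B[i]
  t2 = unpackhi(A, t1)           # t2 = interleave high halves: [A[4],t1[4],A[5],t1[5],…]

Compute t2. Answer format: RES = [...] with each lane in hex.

t0 = [0xa0, 0xae, 0x76, 0x5d, 0x44, 0x6a, 0x20, 0x65]
t1 = [0x91, 0xae, 0x76, 0x7c, 0x44, 0x6e, 0x20, 0x5a]
t2 = [0x5d, 0x44, 0x44, 0x6e, 0x6a, 0x20, 0x20, 0x5a]

RES = [0x5d, 0x44, 0x44, 0x6e, 0x6a, 0x20, 0x20, 0x5a]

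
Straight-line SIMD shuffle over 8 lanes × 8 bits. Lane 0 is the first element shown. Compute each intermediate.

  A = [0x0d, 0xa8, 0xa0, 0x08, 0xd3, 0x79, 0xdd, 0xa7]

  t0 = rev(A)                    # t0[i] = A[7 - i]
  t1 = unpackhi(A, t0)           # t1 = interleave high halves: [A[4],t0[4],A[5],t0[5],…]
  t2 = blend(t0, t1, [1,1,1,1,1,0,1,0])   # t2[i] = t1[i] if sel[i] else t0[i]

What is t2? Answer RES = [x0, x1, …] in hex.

→ t0 |a7|dd|79|d3|08|a0|a8|0d|
→ t1 |d3|08|79|a0|dd|a8|a7|0d|
→ t2 |d3|08|79|a0|dd|a0|a7|0d|

RES = [ 0xd3  0x08  0x79  0xa0  0xdd  0xa0  0xa7  0x0d ]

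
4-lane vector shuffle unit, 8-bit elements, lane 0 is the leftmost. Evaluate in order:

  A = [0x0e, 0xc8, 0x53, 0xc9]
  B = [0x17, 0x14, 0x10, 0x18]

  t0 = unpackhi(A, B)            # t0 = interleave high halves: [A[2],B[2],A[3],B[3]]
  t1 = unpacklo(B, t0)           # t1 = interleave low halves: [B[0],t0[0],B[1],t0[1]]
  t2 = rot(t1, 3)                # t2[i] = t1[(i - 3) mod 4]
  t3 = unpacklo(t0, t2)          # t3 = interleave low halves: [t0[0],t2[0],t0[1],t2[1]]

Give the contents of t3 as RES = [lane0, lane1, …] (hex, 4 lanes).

→ t0 |53|10|c9|18|
→ t1 |17|53|14|10|
→ t2 |53|14|10|17|
→ t3 |53|53|10|14|

RES = [0x53, 0x53, 0x10, 0x14]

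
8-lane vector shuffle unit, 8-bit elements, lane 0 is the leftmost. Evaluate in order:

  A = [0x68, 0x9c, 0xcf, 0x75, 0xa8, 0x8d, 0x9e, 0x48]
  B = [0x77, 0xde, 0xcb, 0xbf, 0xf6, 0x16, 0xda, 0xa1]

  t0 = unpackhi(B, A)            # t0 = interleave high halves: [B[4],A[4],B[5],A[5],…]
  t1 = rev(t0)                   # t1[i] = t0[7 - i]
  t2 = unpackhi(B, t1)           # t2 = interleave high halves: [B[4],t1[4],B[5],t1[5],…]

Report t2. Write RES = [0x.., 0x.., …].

→ t0 |f6|a8|16|8d|da|9e|a1|48|
→ t1 |48|a1|9e|da|8d|16|a8|f6|
→ t2 |f6|8d|16|16|da|a8|a1|f6|

RES = [0xf6, 0x8d, 0x16, 0x16, 0xda, 0xa8, 0xa1, 0xf6]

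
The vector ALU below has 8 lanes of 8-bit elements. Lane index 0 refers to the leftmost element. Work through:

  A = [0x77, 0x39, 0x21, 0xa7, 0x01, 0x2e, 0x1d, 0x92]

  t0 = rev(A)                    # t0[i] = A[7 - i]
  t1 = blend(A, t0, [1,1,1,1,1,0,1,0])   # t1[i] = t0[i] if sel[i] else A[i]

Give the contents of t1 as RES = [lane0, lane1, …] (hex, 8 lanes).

t0 = [0x92, 0x1d, 0x2e, 0x01, 0xa7, 0x21, 0x39, 0x77]
t1 = [0x92, 0x1d, 0x2e, 0x01, 0xa7, 0x2e, 0x39, 0x92]

RES = [0x92, 0x1d, 0x2e, 0x01, 0xa7, 0x2e, 0x39, 0x92]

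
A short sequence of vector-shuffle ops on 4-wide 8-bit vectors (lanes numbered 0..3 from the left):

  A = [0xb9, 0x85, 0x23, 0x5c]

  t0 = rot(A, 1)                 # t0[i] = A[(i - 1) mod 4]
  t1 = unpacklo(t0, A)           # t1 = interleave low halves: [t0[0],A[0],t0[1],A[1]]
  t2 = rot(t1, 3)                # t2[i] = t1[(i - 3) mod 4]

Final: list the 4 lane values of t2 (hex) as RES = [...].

RES = [ 0xb9  0xb9  0x85  0x5c ]

t0 = [0x5c, 0xb9, 0x85, 0x23]
t1 = [0x5c, 0xb9, 0xb9, 0x85]
t2 = [0xb9, 0xb9, 0x85, 0x5c]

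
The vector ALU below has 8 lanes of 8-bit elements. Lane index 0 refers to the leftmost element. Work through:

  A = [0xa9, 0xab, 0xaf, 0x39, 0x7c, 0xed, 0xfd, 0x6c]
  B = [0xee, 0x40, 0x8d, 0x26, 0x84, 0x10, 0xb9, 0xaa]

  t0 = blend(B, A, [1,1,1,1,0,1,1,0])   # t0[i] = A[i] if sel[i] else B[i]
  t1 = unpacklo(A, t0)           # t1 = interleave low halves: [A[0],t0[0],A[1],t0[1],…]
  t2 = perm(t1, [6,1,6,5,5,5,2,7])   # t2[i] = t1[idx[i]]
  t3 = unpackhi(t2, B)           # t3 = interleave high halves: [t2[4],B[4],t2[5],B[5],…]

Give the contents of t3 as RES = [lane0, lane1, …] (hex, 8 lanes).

RES = [ 0xaf  0x84  0xaf  0x10  0xab  0xb9  0x39  0xaa ]

  t0: a9 ab af 39 84 ed fd aa
  t1: a9 a9 ab ab af af 39 39
  t2: 39 a9 39 af af af ab 39
  t3: af 84 af 10 ab b9 39 aa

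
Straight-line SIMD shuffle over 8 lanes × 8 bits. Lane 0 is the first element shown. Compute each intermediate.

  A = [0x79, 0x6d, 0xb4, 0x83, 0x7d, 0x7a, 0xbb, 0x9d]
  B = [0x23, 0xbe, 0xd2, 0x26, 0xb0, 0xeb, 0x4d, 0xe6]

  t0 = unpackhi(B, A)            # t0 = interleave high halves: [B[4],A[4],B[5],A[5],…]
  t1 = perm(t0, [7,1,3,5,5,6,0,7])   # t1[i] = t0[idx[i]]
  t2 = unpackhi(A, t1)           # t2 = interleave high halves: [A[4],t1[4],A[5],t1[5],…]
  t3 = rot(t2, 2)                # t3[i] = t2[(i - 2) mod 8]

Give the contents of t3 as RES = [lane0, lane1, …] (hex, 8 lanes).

→ t0 |b0|7d|eb|7a|4d|bb|e6|9d|
→ t1 |9d|7d|7a|bb|bb|e6|b0|9d|
→ t2 |7d|bb|7a|e6|bb|b0|9d|9d|
→ t3 |9d|9d|7d|bb|7a|e6|bb|b0|

RES = [ 0x9d  0x9d  0x7d  0xbb  0x7a  0xe6  0xbb  0xb0 ]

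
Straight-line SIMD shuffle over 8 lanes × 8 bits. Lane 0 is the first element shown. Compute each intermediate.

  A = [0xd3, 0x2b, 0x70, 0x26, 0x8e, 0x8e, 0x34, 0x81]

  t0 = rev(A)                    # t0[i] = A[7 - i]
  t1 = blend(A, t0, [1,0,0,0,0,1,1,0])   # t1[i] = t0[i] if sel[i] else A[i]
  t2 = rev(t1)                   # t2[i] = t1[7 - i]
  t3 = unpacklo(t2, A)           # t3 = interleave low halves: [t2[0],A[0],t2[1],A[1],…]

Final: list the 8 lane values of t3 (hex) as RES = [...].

RES = [0x81, 0xd3, 0x2b, 0x2b, 0x70, 0x70, 0x8e, 0x26]

→ t0 |81|34|8e|8e|26|70|2b|d3|
→ t1 |81|2b|70|26|8e|70|2b|81|
→ t2 |81|2b|70|8e|26|70|2b|81|
→ t3 |81|d3|2b|2b|70|70|8e|26|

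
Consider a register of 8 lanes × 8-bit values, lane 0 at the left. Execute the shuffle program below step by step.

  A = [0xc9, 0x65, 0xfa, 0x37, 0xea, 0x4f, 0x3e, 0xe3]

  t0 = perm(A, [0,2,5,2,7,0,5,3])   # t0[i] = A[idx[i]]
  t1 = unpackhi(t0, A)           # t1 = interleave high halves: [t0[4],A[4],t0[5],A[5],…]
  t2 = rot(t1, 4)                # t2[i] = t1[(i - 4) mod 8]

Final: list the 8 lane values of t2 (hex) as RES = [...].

  t0: c9 fa 4f fa e3 c9 4f 37
  t1: e3 ea c9 4f 4f 3e 37 e3
  t2: 4f 3e 37 e3 e3 ea c9 4f

RES = [ 0x4f  0x3e  0x37  0xe3  0xe3  0xea  0xc9  0x4f ]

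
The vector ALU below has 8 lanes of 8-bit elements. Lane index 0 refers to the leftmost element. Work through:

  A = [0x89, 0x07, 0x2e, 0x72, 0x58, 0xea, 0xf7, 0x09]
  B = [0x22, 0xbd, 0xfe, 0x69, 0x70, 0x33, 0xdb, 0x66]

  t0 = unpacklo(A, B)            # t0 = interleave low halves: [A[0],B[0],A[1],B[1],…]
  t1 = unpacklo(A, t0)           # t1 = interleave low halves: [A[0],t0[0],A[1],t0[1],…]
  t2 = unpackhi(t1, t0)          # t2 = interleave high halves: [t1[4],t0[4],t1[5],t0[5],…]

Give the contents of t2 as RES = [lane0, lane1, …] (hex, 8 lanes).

  t0: 89 22 07 bd 2e fe 72 69
  t1: 89 89 07 22 2e 07 72 bd
  t2: 2e 2e 07 fe 72 72 bd 69

RES = [ 0x2e  0x2e  0x07  0xfe  0x72  0x72  0xbd  0x69 ]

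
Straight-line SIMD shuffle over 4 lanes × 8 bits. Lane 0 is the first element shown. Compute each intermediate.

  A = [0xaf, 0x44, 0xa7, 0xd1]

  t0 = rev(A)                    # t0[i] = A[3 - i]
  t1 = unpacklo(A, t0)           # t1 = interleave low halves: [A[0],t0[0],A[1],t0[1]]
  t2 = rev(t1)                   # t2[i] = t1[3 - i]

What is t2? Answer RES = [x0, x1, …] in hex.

RES = [ 0xa7  0x44  0xd1  0xaf ]

  t0: d1 a7 44 af
  t1: af d1 44 a7
  t2: a7 44 d1 af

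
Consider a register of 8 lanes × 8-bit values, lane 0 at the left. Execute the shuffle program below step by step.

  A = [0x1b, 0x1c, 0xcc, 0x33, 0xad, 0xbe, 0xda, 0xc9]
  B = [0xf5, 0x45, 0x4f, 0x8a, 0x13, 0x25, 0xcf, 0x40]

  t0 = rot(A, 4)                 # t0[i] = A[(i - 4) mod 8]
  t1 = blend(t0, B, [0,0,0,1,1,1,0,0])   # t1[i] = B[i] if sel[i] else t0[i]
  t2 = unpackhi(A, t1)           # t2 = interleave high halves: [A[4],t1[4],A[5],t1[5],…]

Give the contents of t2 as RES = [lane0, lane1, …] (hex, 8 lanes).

  t0: ad be da c9 1b 1c cc 33
  t1: ad be da 8a 13 25 cc 33
  t2: ad 13 be 25 da cc c9 33

RES = [ 0xad  0x13  0xbe  0x25  0xda  0xcc  0xc9  0x33 ]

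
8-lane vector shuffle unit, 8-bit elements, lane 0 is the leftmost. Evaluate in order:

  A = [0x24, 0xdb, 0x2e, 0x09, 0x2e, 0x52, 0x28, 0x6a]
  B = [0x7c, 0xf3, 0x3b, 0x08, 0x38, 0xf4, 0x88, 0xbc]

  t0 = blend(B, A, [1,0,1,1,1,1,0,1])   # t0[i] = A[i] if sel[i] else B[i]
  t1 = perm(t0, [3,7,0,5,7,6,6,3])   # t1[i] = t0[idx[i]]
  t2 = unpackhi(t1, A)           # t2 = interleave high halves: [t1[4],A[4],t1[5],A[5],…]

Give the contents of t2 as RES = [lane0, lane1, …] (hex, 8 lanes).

  t0: 24 f3 2e 09 2e 52 88 6a
  t1: 09 6a 24 52 6a 88 88 09
  t2: 6a 2e 88 52 88 28 09 6a

RES = [ 0x6a  0x2e  0x88  0x52  0x88  0x28  0x09  0x6a ]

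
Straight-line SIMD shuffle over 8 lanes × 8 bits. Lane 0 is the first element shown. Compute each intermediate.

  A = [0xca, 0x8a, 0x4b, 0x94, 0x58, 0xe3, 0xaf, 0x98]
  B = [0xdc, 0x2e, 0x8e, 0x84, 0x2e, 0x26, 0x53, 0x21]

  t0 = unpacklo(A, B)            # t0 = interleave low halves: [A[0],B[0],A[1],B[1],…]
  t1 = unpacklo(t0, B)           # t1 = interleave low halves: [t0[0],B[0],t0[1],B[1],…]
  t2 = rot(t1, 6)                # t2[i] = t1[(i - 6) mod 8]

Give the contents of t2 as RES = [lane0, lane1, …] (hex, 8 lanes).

  t0: ca dc 8a 2e 4b 8e 94 84
  t1: ca dc dc 2e 8a 8e 2e 84
  t2: dc 2e 8a 8e 2e 84 ca dc

RES = [ 0xdc  0x2e  0x8a  0x8e  0x2e  0x84  0xca  0xdc ]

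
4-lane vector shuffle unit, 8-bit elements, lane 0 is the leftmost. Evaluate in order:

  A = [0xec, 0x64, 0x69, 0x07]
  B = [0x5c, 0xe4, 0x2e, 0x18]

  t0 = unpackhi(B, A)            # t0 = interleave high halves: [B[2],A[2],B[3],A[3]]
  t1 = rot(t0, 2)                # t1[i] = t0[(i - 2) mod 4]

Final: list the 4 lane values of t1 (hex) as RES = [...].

RES = [ 0x18  0x07  0x2e  0x69 ]

t0 = [0x2e, 0x69, 0x18, 0x07]
t1 = [0x18, 0x07, 0x2e, 0x69]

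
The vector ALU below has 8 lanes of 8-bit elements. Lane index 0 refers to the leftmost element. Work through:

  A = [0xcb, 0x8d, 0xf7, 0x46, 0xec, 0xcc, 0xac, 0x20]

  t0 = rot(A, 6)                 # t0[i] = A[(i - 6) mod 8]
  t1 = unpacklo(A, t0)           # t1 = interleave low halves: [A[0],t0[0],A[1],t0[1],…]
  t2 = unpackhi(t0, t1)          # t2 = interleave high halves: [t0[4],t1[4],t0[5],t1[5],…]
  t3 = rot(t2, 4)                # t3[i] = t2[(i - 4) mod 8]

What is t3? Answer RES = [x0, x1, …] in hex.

→ t0 |f7|46|ec|cc|ac|20|cb|8d|
→ t1 |cb|f7|8d|46|f7|ec|46|cc|
→ t2 |ac|f7|20|ec|cb|46|8d|cc|
→ t3 |cb|46|8d|cc|ac|f7|20|ec|

RES = [ 0xcb  0x46  0x8d  0xcc  0xac  0xf7  0x20  0xec ]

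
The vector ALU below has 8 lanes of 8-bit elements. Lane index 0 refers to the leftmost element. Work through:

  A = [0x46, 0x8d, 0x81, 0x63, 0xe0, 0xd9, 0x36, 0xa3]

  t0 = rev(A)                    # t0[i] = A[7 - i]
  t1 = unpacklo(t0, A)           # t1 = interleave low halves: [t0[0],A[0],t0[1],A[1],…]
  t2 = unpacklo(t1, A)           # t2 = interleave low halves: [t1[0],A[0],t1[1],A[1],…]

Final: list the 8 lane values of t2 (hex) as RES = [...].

RES = [ 0xa3  0x46  0x46  0x8d  0x36  0x81  0x8d  0x63 ]

  t0: a3 36 d9 e0 63 81 8d 46
  t1: a3 46 36 8d d9 81 e0 63
  t2: a3 46 46 8d 36 81 8d 63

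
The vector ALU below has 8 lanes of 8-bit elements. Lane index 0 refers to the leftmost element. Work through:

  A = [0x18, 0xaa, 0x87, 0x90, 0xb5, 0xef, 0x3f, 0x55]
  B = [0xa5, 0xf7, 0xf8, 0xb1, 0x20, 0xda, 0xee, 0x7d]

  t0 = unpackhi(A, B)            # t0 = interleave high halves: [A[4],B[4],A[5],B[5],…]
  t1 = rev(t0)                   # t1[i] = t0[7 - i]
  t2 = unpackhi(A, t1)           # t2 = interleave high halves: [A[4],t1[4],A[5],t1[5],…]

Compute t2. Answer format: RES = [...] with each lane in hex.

RES = [ 0xb5  0xda  0xef  0xef  0x3f  0x20  0x55  0xb5 ]

→ t0 |b5|20|ef|da|3f|ee|55|7d|
→ t1 |7d|55|ee|3f|da|ef|20|b5|
→ t2 |b5|da|ef|ef|3f|20|55|b5|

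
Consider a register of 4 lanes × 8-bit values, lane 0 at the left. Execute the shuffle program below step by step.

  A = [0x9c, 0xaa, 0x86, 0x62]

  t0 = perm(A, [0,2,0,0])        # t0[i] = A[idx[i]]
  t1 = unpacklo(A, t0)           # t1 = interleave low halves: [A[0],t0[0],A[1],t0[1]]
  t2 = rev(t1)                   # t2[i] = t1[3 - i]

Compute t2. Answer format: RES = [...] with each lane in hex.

RES = [0x86, 0xaa, 0x9c, 0x9c]

t0 = [0x9c, 0x86, 0x9c, 0x9c]
t1 = [0x9c, 0x9c, 0xaa, 0x86]
t2 = [0x86, 0xaa, 0x9c, 0x9c]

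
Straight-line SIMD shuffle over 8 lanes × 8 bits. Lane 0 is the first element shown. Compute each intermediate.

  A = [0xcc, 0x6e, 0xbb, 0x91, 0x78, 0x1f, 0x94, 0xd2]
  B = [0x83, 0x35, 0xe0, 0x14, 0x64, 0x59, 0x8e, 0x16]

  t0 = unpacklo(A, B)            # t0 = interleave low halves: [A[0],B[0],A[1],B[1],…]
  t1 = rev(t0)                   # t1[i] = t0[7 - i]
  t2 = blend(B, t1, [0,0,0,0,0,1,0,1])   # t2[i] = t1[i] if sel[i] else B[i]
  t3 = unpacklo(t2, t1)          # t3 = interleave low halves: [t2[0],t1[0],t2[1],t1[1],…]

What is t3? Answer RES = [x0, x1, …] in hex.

→ t0 |cc|83|6e|35|bb|e0|91|14|
→ t1 |14|91|e0|bb|35|6e|83|cc|
→ t2 |83|35|e0|14|64|6e|8e|cc|
→ t3 |83|14|35|91|e0|e0|14|bb|

RES = [0x83, 0x14, 0x35, 0x91, 0xe0, 0xe0, 0x14, 0xbb]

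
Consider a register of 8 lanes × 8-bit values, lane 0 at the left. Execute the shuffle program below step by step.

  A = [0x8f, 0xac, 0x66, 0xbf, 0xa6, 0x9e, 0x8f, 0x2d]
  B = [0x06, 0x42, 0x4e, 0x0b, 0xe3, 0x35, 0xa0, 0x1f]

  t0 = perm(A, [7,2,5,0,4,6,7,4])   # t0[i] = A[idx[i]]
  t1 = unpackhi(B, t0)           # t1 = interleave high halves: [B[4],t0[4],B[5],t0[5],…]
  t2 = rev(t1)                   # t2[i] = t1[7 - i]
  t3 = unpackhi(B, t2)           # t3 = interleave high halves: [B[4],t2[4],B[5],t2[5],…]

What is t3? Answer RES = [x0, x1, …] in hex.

  t0: 2d 66 9e 8f a6 8f 2d a6
  t1: e3 a6 35 8f a0 2d 1f a6
  t2: a6 1f 2d a0 8f 35 a6 e3
  t3: e3 8f 35 35 a0 a6 1f e3

RES = [0xe3, 0x8f, 0x35, 0x35, 0xa0, 0xa6, 0x1f, 0xe3]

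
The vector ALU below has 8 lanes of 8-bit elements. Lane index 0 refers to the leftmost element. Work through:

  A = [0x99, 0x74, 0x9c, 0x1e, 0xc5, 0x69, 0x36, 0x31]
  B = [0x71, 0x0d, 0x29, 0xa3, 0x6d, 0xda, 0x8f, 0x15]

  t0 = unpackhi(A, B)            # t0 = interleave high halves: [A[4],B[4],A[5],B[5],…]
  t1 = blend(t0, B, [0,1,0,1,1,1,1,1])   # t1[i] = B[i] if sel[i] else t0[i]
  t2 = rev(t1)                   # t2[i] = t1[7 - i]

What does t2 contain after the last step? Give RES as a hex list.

RES = [ 0x15  0x8f  0xda  0x6d  0xa3  0x69  0x0d  0xc5 ]

  t0: c5 6d 69 da 36 8f 31 15
  t1: c5 0d 69 a3 6d da 8f 15
  t2: 15 8f da 6d a3 69 0d c5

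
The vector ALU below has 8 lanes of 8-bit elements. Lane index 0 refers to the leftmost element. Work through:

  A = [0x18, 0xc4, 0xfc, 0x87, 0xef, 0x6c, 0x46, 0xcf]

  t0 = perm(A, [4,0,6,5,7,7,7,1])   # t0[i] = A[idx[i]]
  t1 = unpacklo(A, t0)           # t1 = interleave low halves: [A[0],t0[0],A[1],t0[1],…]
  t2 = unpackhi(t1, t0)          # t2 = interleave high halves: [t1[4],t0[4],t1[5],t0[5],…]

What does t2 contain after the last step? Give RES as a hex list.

→ t0 |ef|18|46|6c|cf|cf|cf|c4|
→ t1 |18|ef|c4|18|fc|46|87|6c|
→ t2 |fc|cf|46|cf|87|cf|6c|c4|

RES = [0xfc, 0xcf, 0x46, 0xcf, 0x87, 0xcf, 0x6c, 0xc4]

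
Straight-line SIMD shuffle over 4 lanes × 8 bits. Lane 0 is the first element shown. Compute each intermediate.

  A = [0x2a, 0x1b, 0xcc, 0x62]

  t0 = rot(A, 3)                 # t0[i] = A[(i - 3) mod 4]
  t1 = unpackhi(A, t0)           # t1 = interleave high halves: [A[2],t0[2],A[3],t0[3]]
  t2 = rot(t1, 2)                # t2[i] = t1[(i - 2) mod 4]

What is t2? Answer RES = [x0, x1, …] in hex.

RES = [ 0x62  0x2a  0xcc  0x62 ]

→ t0 |1b|cc|62|2a|
→ t1 |cc|62|62|2a|
→ t2 |62|2a|cc|62|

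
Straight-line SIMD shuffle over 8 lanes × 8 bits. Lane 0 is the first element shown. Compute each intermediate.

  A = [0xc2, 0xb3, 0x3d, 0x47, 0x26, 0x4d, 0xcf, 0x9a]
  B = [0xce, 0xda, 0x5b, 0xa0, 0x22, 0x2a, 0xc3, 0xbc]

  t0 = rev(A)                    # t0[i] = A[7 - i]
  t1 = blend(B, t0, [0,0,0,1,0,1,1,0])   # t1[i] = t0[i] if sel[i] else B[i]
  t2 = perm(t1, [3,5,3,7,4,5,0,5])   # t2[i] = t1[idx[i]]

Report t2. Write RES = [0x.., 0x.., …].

→ t0 |9a|cf|4d|26|47|3d|b3|c2|
→ t1 |ce|da|5b|26|22|3d|b3|bc|
→ t2 |26|3d|26|bc|22|3d|ce|3d|

RES = [ 0x26  0x3d  0x26  0xbc  0x22  0x3d  0xce  0x3d ]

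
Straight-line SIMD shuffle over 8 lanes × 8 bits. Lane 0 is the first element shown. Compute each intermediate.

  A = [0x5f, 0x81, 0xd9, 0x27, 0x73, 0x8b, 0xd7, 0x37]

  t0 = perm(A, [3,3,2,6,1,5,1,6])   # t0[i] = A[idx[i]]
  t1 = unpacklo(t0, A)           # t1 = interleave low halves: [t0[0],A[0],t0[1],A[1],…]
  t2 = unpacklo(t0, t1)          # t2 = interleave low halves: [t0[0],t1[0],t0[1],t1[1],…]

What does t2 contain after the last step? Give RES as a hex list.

RES = [ 0x27  0x27  0x27  0x5f  0xd9  0x27  0xd7  0x81 ]

  t0: 27 27 d9 d7 81 8b 81 d7
  t1: 27 5f 27 81 d9 d9 d7 27
  t2: 27 27 27 5f d9 27 d7 81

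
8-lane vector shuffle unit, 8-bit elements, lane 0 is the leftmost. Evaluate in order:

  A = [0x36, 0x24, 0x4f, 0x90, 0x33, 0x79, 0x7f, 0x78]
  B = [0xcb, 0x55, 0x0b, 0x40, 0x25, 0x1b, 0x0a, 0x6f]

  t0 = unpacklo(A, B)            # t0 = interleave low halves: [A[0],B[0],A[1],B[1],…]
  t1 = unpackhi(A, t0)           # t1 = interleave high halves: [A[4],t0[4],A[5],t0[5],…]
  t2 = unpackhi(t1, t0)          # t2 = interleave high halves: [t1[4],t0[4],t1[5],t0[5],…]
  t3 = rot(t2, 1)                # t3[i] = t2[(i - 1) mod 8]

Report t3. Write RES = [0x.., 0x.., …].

  t0: 36 cb 24 55 4f 0b 90 40
  t1: 33 4f 79 0b 7f 90 78 40
  t2: 7f 4f 90 0b 78 90 40 40
  t3: 40 7f 4f 90 0b 78 90 40

RES = [0x40, 0x7f, 0x4f, 0x90, 0x0b, 0x78, 0x90, 0x40]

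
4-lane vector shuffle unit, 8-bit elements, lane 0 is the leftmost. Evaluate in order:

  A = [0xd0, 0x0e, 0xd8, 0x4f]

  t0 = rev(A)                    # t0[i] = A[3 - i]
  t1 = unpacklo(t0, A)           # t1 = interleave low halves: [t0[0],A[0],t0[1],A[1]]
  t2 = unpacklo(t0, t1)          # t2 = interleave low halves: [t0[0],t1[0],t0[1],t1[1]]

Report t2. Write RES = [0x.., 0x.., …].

RES = [0x4f, 0x4f, 0xd8, 0xd0]

→ t0 |4f|d8|0e|d0|
→ t1 |4f|d0|d8|0e|
→ t2 |4f|4f|d8|d0|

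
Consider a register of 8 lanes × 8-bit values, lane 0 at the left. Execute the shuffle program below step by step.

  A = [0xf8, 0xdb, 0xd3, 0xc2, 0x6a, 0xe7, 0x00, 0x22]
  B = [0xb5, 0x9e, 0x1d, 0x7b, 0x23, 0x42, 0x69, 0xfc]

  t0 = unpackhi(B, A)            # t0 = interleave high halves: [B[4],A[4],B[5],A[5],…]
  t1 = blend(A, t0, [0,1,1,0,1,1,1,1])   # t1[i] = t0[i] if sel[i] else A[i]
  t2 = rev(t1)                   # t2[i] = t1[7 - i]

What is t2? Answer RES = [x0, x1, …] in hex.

t0 = [0x23, 0x6a, 0x42, 0xe7, 0x69, 0x00, 0xfc, 0x22]
t1 = [0xf8, 0x6a, 0x42, 0xc2, 0x69, 0x00, 0xfc, 0x22]
t2 = [0x22, 0xfc, 0x00, 0x69, 0xc2, 0x42, 0x6a, 0xf8]

RES = [ 0x22  0xfc  0x00  0x69  0xc2  0x42  0x6a  0xf8 ]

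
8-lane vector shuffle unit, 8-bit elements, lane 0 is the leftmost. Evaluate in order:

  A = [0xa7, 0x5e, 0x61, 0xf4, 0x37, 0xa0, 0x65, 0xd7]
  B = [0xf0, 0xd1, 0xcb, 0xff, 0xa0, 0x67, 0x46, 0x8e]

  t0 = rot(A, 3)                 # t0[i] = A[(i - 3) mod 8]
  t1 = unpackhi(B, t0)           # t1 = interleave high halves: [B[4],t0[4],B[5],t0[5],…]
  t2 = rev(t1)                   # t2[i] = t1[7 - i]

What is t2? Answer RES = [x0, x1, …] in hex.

  t0: a0 65 d7 a7 5e 61 f4 37
  t1: a0 5e 67 61 46 f4 8e 37
  t2: 37 8e f4 46 61 67 5e a0

RES = [ 0x37  0x8e  0xf4  0x46  0x61  0x67  0x5e  0xa0 ]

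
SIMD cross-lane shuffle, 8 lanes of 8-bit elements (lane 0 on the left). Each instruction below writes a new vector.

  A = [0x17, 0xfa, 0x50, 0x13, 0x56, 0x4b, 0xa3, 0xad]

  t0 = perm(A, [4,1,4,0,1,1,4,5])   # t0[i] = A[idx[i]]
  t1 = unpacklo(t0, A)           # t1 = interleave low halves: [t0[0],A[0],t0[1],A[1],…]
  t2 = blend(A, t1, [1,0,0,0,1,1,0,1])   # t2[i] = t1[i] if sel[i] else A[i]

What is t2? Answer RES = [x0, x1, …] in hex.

RES = [ 0x56  0xfa  0x50  0x13  0x56  0x50  0xa3  0x13 ]

t0 = [0x56, 0xfa, 0x56, 0x17, 0xfa, 0xfa, 0x56, 0x4b]
t1 = [0x56, 0x17, 0xfa, 0xfa, 0x56, 0x50, 0x17, 0x13]
t2 = [0x56, 0xfa, 0x50, 0x13, 0x56, 0x50, 0xa3, 0x13]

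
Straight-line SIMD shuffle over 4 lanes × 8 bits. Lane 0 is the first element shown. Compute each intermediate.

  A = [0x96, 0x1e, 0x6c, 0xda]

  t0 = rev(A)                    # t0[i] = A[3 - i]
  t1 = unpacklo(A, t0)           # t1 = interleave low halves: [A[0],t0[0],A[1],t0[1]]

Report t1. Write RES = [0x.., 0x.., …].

RES = [ 0x96  0xda  0x1e  0x6c ]

t0 = [0xda, 0x6c, 0x1e, 0x96]
t1 = [0x96, 0xda, 0x1e, 0x6c]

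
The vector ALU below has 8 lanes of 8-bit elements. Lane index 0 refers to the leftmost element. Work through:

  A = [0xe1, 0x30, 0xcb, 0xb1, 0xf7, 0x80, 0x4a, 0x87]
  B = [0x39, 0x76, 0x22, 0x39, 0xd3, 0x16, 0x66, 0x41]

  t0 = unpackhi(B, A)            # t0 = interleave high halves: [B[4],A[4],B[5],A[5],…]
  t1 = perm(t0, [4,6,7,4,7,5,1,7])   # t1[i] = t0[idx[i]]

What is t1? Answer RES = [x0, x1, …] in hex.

RES = [0x66, 0x41, 0x87, 0x66, 0x87, 0x4a, 0xf7, 0x87]

  t0: d3 f7 16 80 66 4a 41 87
  t1: 66 41 87 66 87 4a f7 87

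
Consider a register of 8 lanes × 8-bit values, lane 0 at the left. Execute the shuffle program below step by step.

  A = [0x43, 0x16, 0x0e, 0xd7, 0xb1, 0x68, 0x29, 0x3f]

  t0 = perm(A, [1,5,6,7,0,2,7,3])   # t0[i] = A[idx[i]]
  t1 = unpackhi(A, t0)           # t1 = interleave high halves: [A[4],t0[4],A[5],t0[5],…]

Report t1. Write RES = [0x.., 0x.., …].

RES = [0xb1, 0x43, 0x68, 0x0e, 0x29, 0x3f, 0x3f, 0xd7]

→ t0 |16|68|29|3f|43|0e|3f|d7|
→ t1 |b1|43|68|0e|29|3f|3f|d7|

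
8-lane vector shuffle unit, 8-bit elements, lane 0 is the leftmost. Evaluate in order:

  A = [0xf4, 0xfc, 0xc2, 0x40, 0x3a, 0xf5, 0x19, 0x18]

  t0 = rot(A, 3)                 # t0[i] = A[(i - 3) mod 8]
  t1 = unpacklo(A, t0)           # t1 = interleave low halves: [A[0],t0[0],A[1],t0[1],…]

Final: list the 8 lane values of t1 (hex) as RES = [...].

RES = [0xf4, 0xf5, 0xfc, 0x19, 0xc2, 0x18, 0x40, 0xf4]

→ t0 |f5|19|18|f4|fc|c2|40|3a|
→ t1 |f4|f5|fc|19|c2|18|40|f4|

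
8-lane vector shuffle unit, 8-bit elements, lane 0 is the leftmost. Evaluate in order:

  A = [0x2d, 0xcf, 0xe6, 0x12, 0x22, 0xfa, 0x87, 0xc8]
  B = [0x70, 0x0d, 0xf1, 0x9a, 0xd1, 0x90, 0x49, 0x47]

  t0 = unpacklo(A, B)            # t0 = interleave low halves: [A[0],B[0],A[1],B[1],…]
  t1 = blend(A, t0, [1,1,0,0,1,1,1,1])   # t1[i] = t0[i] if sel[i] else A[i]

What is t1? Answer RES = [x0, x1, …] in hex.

RES = [0x2d, 0x70, 0xe6, 0x12, 0xe6, 0xf1, 0x12, 0x9a]

→ t0 |2d|70|cf|0d|e6|f1|12|9a|
→ t1 |2d|70|e6|12|e6|f1|12|9a|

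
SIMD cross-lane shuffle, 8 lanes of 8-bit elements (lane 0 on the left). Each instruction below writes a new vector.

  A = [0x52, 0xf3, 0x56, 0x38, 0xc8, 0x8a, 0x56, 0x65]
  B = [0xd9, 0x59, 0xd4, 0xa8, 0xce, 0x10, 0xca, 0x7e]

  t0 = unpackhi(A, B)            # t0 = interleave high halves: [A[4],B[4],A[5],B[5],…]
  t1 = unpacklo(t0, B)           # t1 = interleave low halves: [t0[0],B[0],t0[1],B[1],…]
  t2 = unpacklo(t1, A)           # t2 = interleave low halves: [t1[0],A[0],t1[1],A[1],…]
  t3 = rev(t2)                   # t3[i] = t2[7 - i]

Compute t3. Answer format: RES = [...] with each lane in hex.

  t0: c8 ce 8a 10 56 ca 65 7e
  t1: c8 d9 ce 59 8a d4 10 a8
  t2: c8 52 d9 f3 ce 56 59 38
  t3: 38 59 56 ce f3 d9 52 c8

RES = [0x38, 0x59, 0x56, 0xce, 0xf3, 0xd9, 0x52, 0xc8]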